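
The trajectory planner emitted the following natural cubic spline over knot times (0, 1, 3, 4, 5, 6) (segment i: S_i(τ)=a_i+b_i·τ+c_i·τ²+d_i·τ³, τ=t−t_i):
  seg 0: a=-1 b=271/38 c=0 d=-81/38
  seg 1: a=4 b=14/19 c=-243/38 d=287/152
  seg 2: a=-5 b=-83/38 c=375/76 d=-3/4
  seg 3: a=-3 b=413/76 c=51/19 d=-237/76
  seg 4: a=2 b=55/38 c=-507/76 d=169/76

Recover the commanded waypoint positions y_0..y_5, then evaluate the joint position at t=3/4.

y_0=-1 y_1=4 y_2=-5 y_3=-3 y_4=2 y_5=-1
S(3/4) = 8389/2432

y_0 = S_0(0) = a_0 = -1
y_1 = S_1(0) = a_1 = 4
y_2 = S_2(0) = a_2 = -5
y_3 = S_3(0) = a_3 = -3
y_4 = S_4(0) = a_4 = 2
y_5 = S_4(1) = -1
t_q=3/4 is in segment 0 (τ=3/4); S_0(τ)=8389/2432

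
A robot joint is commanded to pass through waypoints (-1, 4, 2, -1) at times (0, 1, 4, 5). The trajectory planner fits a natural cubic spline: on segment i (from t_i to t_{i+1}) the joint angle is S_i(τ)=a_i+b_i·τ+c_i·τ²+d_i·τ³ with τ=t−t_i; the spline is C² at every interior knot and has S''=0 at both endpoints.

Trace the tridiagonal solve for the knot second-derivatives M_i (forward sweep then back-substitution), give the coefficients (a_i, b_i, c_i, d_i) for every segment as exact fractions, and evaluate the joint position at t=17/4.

  seg 0: a=-1 b=188/33 c=0 d=-23/33
  seg 1: a=4 b=119/33 c=-23/11 d=2/9
  seg 2: a=2 b=-97/33 c=-1/11 d=1/33
S(17/4) = 887/704

Δ: Δ0=5, Δ1=-2/3, Δ2=-3
row 1: diag=8, rhs=-34; c'=3/8, d'=-17/4
row 2: denom=8−3·3/8=55/8; d'=(-14−3·-17/4)/(55/8)=-2/11
back: M2=-2/11
back: M1=-17/4−3/8·-2/11=-46/11
M: M0=0, M1=-46/11, M2=-2/11, M3=0
seg 0: a=-1, c=M0/2=0, d=(M1−M0)/(6·1)=-23/33, b=Δ0−h0·(2M0+M1)/6=188/33
seg 1: a=4, c=M1/2=-23/11, d=(M2−M1)/(6·3)=2/9, b=Δ1−h1·(2M1+M2)/6=119/33
seg 2: a=2, c=M2/2=-1/11, d=(M3−M2)/(6·1)=1/33, b=Δ2−h2·(2M2+M3)/6=-97/33
t_q=17/4 → seg 2, τ=1/4; S=2+-97/33·τ+-1/11·τ²+1/33·τ³=887/704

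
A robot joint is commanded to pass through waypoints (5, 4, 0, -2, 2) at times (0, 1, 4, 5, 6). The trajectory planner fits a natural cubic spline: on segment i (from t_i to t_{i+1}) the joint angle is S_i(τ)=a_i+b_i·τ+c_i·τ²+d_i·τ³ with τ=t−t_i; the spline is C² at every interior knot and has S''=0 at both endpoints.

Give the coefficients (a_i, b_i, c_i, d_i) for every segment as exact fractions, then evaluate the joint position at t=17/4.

Δ: Δ0=-1, Δ1=-4/3, Δ2=-2, Δ3=4
row 1: diag=8, rhs=-2; c'=3/8, d'=-1/4
row 2: denom=8−3·3/8=55/8; d'=(-4−3·-1/4)/(55/8)=-26/55
row 3: denom=4−1·8/55=212/55; d'=(36−1·-26/55)/(212/55)=1003/106
back: M3=1003/106
back: M2=-26/55−8/55·1003/106=-98/53
back: M1=-1/4−3/8·-98/53=47/106
M: M0=0, M1=47/106, M2=-98/53, M3=1003/106, M4=0
seg 0: a=5, c=M0/2=0, d=(M1−M0)/(6·1)=47/636, b=Δ0−h0·(2M0+M1)/6=-683/636
seg 1: a=4, c=M1/2=47/212, d=(M2−M1)/(6·3)=-27/212, b=Δ1−h1·(2M1+M2)/6=-271/318
seg 2: a=0, c=M2/2=-49/53, d=(M3−M2)/(6·1)=1199/636, b=Δ2−h2·(2M2+M3)/6=-1883/636
seg 3: a=-2, c=M3/2=1003/212, d=(M4−M3)/(6·1)=-1003/636, b=Δ3−h3·(2M3+M4)/6=269/318
t_q=17/4 → seg 2, τ=1/4; S=0+-1883/636·τ+-49/53·τ²+1199/636·τ³=-10427/13568

  seg 0: a=5 b=-683/636 c=0 d=47/636
  seg 1: a=4 b=-271/318 c=47/212 d=-27/212
  seg 2: a=0 b=-1883/636 c=-49/53 d=1199/636
  seg 3: a=-2 b=269/318 c=1003/212 d=-1003/636
S(17/4) = -10427/13568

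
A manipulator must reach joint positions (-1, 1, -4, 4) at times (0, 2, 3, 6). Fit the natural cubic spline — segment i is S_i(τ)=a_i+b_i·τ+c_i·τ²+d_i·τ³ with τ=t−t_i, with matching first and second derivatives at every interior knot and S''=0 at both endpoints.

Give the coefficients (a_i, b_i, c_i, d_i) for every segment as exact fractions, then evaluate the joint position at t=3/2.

  seg 0: a=-1 b=475/141 c=0 d=-167/282
  seg 1: a=1 b=-527/141 c=-167/47 d=323/141
  seg 2: a=-4 b=-560/141 c=156/47 d=-52/141
S(3/2) = 1545/752

Δ: Δ0=1, Δ1=-5, Δ2=8/3
row 1: diag=6, rhs=-36; c'=1/6, d'=-6
row 2: denom=8−1·1/6=47/6; d'=(46−1·-6)/(47/6)=312/47
back: M2=312/47
back: M1=-6−1/6·312/47=-334/47
M: M0=0, M1=-334/47, M2=312/47, M3=0
seg 0: a=-1, c=M0/2=0, d=(M1−M0)/(6·2)=-167/282, b=Δ0−h0·(2M0+M1)/6=475/141
seg 1: a=1, c=M1/2=-167/47, d=(M2−M1)/(6·1)=323/141, b=Δ1−h1·(2M1+M2)/6=-527/141
seg 2: a=-4, c=M2/2=156/47, d=(M3−M2)/(6·3)=-52/141, b=Δ2−h2·(2M2+M3)/6=-560/141
t_q=3/2 → seg 0, τ=3/2; S=-1+475/141·τ+0·τ²+-167/282·τ³=1545/752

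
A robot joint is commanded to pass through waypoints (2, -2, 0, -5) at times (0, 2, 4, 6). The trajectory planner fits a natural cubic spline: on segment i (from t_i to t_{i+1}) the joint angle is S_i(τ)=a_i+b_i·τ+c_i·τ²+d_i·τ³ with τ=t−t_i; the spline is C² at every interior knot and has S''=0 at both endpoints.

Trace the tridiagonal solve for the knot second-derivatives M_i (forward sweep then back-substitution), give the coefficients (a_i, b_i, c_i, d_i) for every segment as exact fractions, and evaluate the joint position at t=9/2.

Δ: Δ0=-2, Δ1=1, Δ2=-5/2
row 1: diag=8, rhs=18; c'=1/4, d'=9/4
row 2: denom=8−2·1/4=15/2; d'=(-21−2·9/4)/(15/2)=-17/5
back: M2=-17/5
back: M1=9/4−1/4·-17/5=31/10
M: M0=0, M1=31/10, M2=-17/5, M3=0
seg 0: a=2, c=M0/2=0, d=(M1−M0)/(6·2)=31/120, b=Δ0−h0·(2M0+M1)/6=-91/30
seg 1: a=-2, c=M1/2=31/20, d=(M2−M1)/(6·2)=-13/24, b=Δ1−h1·(2M1+M2)/6=1/15
seg 2: a=0, c=M2/2=-17/10, d=(M3−M2)/(6·2)=17/60, b=Δ2−h2·(2M2+M3)/6=-7/30
t_q=9/2 → seg 2, τ=1/2; S=0+-7/30·τ+-17/10·τ²+17/60·τ³=-81/160

  seg 0: a=2 b=-91/30 c=0 d=31/120
  seg 1: a=-2 b=1/15 c=31/20 d=-13/24
  seg 2: a=0 b=-7/30 c=-17/10 d=17/60
S(9/2) = -81/160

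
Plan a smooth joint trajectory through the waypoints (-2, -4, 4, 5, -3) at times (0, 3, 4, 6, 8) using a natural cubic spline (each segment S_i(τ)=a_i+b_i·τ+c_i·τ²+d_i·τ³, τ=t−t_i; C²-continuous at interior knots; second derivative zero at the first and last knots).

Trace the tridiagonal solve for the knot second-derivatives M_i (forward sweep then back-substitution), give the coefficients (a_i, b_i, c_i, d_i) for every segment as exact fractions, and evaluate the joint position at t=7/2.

Δ: Δ0=-2/3, Δ1=8, Δ2=1/2, Δ3=-4
row 1: diag=8, rhs=52; c'=1/8, d'=13/2
row 2: denom=6−1·1/8=47/8; d'=(-45−1·13/2)/(47/8)=-412/47
row 3: denom=8−2·16/47=344/47; d'=(-27−2·-412/47)/(344/47)=-445/344
back: M3=-445/344
back: M2=-412/47−16/47·-445/344=-358/43
back: M1=13/2−1/8·-358/43=1297/172
M: M0=0, M1=1297/172, M2=-358/43, M3=-445/344, M4=0
seg 0: a=-2, c=M0/2=0, d=(M1−M0)/(6·3)=1297/3096, b=Δ0−h0·(2M0+M1)/6=-4579/1032
seg 1: a=-4, c=M1/2=1297/344, d=(M2−M1)/(6·1)=-2729/1032, b=Δ1−h1·(2M1+M2)/6=3547/516
seg 2: a=4, c=M2/2=-179/43, d=(M3−M2)/(6·2)=2419/4128, b=Δ2−h2·(2M2+M3)/6=6689/1032
seg 3: a=5, c=M3/2=-445/688, d=(M4−M3)/(6·2)=445/4128, b=Δ3−h3·(2M3+M4)/6=-1619/516
t_q=7/2 → seg 1, τ=1/2; S=-4+3547/516·τ+1297/344·τ²+-2729/1032·τ³=135/2752

  seg 0: a=-2 b=-4579/1032 c=0 d=1297/3096
  seg 1: a=-4 b=3547/516 c=1297/344 d=-2729/1032
  seg 2: a=4 b=6689/1032 c=-179/43 d=2419/4128
  seg 3: a=5 b=-1619/516 c=-445/688 d=445/4128
S(7/2) = 135/2752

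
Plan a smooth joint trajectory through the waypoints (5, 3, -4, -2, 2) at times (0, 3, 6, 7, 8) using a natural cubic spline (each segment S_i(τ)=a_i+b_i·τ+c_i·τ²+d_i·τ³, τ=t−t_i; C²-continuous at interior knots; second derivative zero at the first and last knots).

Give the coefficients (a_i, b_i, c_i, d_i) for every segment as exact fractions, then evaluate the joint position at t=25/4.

Δ: Δ0=-2/3, Δ1=-7/3, Δ2=2, Δ3=4
row 1: diag=12, rhs=-10; c'=1/4, d'=-5/6
row 2: denom=8−3·1/4=29/4; d'=(26−3·-5/6)/(29/4)=114/29
row 3: denom=4−1·4/29=112/29; d'=(12−1·114/29)/(112/29)=117/56
back: M3=117/56
back: M2=114/29−4/29·117/56=51/14
back: M1=-5/6−1/4·51/14=-293/168
M: M0=0, M1=-293/168, M2=51/14, M3=117/56, M4=0
seg 0: a=5, c=M0/2=0, d=(M1−M0)/(6·3)=-293/3024, b=Δ0−h0·(2M0+M1)/6=23/112
seg 1: a=3, c=M1/2=-293/336, d=(M2−M1)/(6·3)=905/3024, b=Δ1−h1·(2M1+M2)/6=-135/56
seg 2: a=-4, c=M2/2=51/28, d=(M3−M2)/(6·1)=-29/112, b=Δ2−h2·(2M2+M3)/6=7/16
seg 3: a=-2, c=M3/2=117/112, d=(M4−M3)/(6·1)=-39/112, b=Δ3−h3·(2M3+M4)/6=185/56
t_q=25/4 → seg 2, τ=1/4; S=-4+7/16·τ+51/28·τ²+-29/112·τ³=-27101/7168

  seg 0: a=5 b=23/112 c=0 d=-293/3024
  seg 1: a=3 b=-135/56 c=-293/336 d=905/3024
  seg 2: a=-4 b=7/16 c=51/28 d=-29/112
  seg 3: a=-2 b=185/56 c=117/112 d=-39/112
S(25/4) = -27101/7168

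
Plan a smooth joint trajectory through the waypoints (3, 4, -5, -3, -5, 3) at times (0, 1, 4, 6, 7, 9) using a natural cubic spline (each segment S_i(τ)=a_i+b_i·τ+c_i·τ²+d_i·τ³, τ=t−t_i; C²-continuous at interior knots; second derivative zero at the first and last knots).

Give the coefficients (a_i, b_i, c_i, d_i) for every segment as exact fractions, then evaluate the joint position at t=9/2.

  seg 0: a=3 b=4161/2293 c=0 d=-1868/2293
  seg 1: a=4 b=-1443/2293 c=-5604/2293 d=1264/2293
  seg 2: a=-5 b=-939/2293 c=5772/2293 d=-2078/2293
  seg 3: a=-3 b=-2787/2293 c=-6696/2293 d=4897/2293
  seg 4: a=-5 b=-1488/2293 c=7995/2293 d=-2665/4586
S(9/2) = -43005/9172

Δ: Δ0=1, Δ1=-3, Δ2=1, Δ3=-2, Δ4=4
row 1: diag=8, rhs=-24; c'=3/8, d'=-3
row 2: denom=10−3·3/8=71/8; d'=(24−3·-3)/(71/8)=264/71
row 3: denom=6−2·16/71=394/71; d'=(-18−2·264/71)/(394/71)=-903/197
row 4: denom=6−1·71/394=2293/394; d'=(36−1·-903/197)/(2293/394)=15990/2293
back: M4=15990/2293
back: M3=-903/197−71/394·15990/2293=-13392/2293
back: M2=264/71−16/71·-13392/2293=11544/2293
back: M1=-3−3/8·11544/2293=-11208/2293
M: M0=0, M1=-11208/2293, M2=11544/2293, M3=-13392/2293, M4=15990/2293, M5=0
seg 0: a=3, c=M0/2=0, d=(M1−M0)/(6·1)=-1868/2293, b=Δ0−h0·(2M0+M1)/6=4161/2293
seg 1: a=4, c=M1/2=-5604/2293, d=(M2−M1)/(6·3)=1264/2293, b=Δ1−h1·(2M1+M2)/6=-1443/2293
seg 2: a=-5, c=M2/2=5772/2293, d=(M3−M2)/(6·2)=-2078/2293, b=Δ2−h2·(2M2+M3)/6=-939/2293
seg 3: a=-3, c=M3/2=-6696/2293, d=(M4−M3)/(6·1)=4897/2293, b=Δ3−h3·(2M3+M4)/6=-2787/2293
seg 4: a=-5, c=M4/2=7995/2293, d=(M5−M4)/(6·2)=-2665/4586, b=Δ4−h4·(2M4+M5)/6=-1488/2293
t_q=9/2 → seg 2, τ=1/2; S=-5+-939/2293·τ+5772/2293·τ²+-2078/2293·τ³=-43005/9172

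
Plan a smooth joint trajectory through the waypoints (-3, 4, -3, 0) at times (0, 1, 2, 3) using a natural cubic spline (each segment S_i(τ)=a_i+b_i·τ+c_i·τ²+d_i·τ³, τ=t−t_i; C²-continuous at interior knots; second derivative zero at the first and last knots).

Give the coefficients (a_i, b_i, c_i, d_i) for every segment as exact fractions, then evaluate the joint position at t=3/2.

  seg 0: a=-3 b=57/5 c=0 d=-22/5
  seg 1: a=4 b=-9/5 c=-66/5 d=8
  seg 2: a=-3 b=-21/5 c=54/5 d=-18/5
S(3/2) = 4/5

Δ: Δ0=7, Δ1=-7, Δ2=3
row 1: diag=4, rhs=-84; c'=1/4, d'=-21
row 2: denom=4−1·1/4=15/4; d'=(60−1·-21)/(15/4)=108/5
back: M2=108/5
back: M1=-21−1/4·108/5=-132/5
M: M0=0, M1=-132/5, M2=108/5, M3=0
seg 0: a=-3, c=M0/2=0, d=(M1−M0)/(6·1)=-22/5, b=Δ0−h0·(2M0+M1)/6=57/5
seg 1: a=4, c=M1/2=-66/5, d=(M2−M1)/(6·1)=8, b=Δ1−h1·(2M1+M2)/6=-9/5
seg 2: a=-3, c=M2/2=54/5, d=(M3−M2)/(6·1)=-18/5, b=Δ2−h2·(2M2+M3)/6=-21/5
t_q=3/2 → seg 1, τ=1/2; S=4+-9/5·τ+-66/5·τ²+8·τ³=4/5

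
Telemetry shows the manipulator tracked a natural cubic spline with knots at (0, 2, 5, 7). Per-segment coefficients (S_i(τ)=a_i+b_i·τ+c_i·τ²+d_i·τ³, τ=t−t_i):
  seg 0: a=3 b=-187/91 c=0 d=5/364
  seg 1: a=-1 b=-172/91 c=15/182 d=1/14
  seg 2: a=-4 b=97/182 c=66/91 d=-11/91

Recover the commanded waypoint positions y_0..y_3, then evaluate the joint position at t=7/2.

y_0=3 y_1=-1 y_2=-4 y_3=-1
S(7/2) = -709/208

y_0 = S_0(0) = a_0 = 3
y_1 = S_1(0) = a_1 = -1
y_2 = S_2(0) = a_2 = -4
y_3 = S_2(2) = -1
t_q=7/2 is in segment 1 (τ=3/2); S_1(τ)=-709/208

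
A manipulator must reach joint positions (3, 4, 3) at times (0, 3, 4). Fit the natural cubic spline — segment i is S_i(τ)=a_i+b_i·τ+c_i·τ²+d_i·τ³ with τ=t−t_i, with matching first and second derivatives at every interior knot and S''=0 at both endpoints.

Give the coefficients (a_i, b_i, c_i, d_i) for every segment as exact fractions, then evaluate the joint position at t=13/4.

  seg 0: a=3 b=5/6 c=0 d=-1/18
  seg 1: a=4 b=-2/3 c=-1/2 d=1/6
S(13/4) = 487/128

Δ: Δ0=1/3, Δ1=-1
row 1: diag=8, rhs=-8; c'=1/8, d'=-1
back: M1=-1
M: M0=0, M1=-1, M2=0
seg 0: a=3, c=M0/2=0, d=(M1−M0)/(6·3)=-1/18, b=Δ0−h0·(2M0+M1)/6=5/6
seg 1: a=4, c=M1/2=-1/2, d=(M2−M1)/(6·1)=1/6, b=Δ1−h1·(2M1+M2)/6=-2/3
t_q=13/4 → seg 1, τ=1/4; S=4+-2/3·τ+-1/2·τ²+1/6·τ³=487/128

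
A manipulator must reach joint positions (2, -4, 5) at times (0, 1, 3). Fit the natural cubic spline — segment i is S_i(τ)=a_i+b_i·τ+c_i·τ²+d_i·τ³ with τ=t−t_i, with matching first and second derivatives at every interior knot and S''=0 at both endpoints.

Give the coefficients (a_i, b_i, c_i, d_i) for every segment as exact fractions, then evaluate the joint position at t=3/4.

Δ: Δ0=-6, Δ1=9/2
row 1: diag=6, rhs=63; c'=1/3, d'=21/2
back: M1=21/2
M: M0=0, M1=21/2, M2=0
seg 0: a=2, c=M0/2=0, d=(M1−M0)/(6·1)=7/4, b=Δ0−h0·(2M0+M1)/6=-31/4
seg 1: a=-4, c=M1/2=21/4, d=(M2−M1)/(6·2)=-7/8, b=Δ1−h1·(2M1+M2)/6=-5/2
t_q=3/4 → seg 0, τ=3/4; S=2+-31/4·τ+0·τ²+7/4·τ³=-787/256

  seg 0: a=2 b=-31/4 c=0 d=7/4
  seg 1: a=-4 b=-5/2 c=21/4 d=-7/8
S(3/4) = -787/256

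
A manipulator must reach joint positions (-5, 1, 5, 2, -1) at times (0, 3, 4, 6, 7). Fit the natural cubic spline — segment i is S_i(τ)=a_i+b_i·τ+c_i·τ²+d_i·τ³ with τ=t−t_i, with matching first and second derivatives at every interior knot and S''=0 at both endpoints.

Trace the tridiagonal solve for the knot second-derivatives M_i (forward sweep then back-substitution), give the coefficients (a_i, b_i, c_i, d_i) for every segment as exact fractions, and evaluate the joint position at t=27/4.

Δ: Δ0=2, Δ1=4, Δ2=-3/2, Δ3=-3
row 1: diag=8, rhs=12; c'=1/8, d'=3/2
row 2: denom=6−1·1/8=47/8; d'=(-33−1·3/2)/(47/8)=-276/47
row 3: denom=6−2·16/47=250/47; d'=(-9−2·-276/47)/(250/47)=129/250
back: M3=129/250
back: M2=-276/47−16/47·129/250=-756/125
back: M1=3/2−1/8·-756/125=282/125
M: M0=0, M1=282/125, M2=-756/125, M3=129/250, M4=0
seg 0: a=-5, c=M0/2=0, d=(M1−M0)/(6·3)=47/375, b=Δ0−h0·(2M0+M1)/6=109/125
seg 1: a=1, c=M1/2=141/125, d=(M2−M1)/(6·1)=-173/125, b=Δ1−h1·(2M1+M2)/6=532/125
seg 2: a=5, c=M2/2=-378/125, d=(M3−M2)/(6·2)=547/1000, b=Δ2−h2·(2M2+M3)/6=59/25
seg 3: a=2, c=M3/2=129/500, d=(M4−M3)/(6·1)=-43/500, b=Δ3−h3·(2M3+M4)/6=-793/250
t_q=27/4 → seg 3, τ=3/4; S=2+-793/250·τ+129/500·τ²+-43/500·τ³=-1729/6400

  seg 0: a=-5 b=109/125 c=0 d=47/375
  seg 1: a=1 b=532/125 c=141/125 d=-173/125
  seg 2: a=5 b=59/25 c=-378/125 d=547/1000
  seg 3: a=2 b=-793/250 c=129/500 d=-43/500
S(27/4) = -1729/6400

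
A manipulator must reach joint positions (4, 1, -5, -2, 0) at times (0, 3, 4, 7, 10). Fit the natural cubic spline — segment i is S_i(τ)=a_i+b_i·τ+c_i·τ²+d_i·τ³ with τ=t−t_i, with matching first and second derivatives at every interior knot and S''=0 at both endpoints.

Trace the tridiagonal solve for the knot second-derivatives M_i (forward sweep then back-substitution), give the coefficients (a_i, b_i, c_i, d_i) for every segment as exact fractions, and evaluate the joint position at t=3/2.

Δ: Δ0=-1, Δ1=-6, Δ2=1, Δ3=2/3
row 1: diag=8, rhs=-30; c'=1/8, d'=-15/4
row 2: denom=8−1·1/8=63/8; d'=(42−1·-15/4)/(63/8)=122/21
row 3: denom=12−3·8/21=76/7; d'=(-2−3·122/21)/(76/7)=-34/19
back: M3=-34/19
back: M2=122/21−8/21·-34/19=370/57
back: M1=-15/4−1/8·370/57=-260/57
M: M0=0, M1=-260/57, M2=370/57, M3=-34/19, M4=0
seg 0: a=4, c=M0/2=0, d=(M1−M0)/(6·3)=-130/513, b=Δ0−h0·(2M0+M1)/6=73/57
seg 1: a=1, c=M1/2=-130/57, d=(M2−M1)/(6·1)=35/19, b=Δ1−h1·(2M1+M2)/6=-317/57
seg 2: a=-5, c=M2/2=185/57, d=(M3−M2)/(6·3)=-236/513, b=Δ2−h2·(2M2+M3)/6=-262/57
seg 3: a=-2, c=M3/2=-17/19, d=(M4−M3)/(6·3)=17/171, b=Δ3−h3·(2M3+M4)/6=140/57
t_q=3/2 → seg 0, τ=3/2; S=4+73/57·τ+0·τ²+-130/513·τ³=385/76

  seg 0: a=4 b=73/57 c=0 d=-130/513
  seg 1: a=1 b=-317/57 c=-130/57 d=35/19
  seg 2: a=-5 b=-262/57 c=185/57 d=-236/513
  seg 3: a=-2 b=140/57 c=-17/19 d=17/171
S(3/2) = 385/76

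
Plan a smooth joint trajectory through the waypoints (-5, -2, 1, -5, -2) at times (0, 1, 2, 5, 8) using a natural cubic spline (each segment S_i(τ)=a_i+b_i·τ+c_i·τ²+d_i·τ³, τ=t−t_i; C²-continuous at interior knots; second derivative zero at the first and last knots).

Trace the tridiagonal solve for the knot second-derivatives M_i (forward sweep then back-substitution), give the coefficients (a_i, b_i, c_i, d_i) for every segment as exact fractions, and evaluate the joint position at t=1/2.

Δ: Δ0=3, Δ1=3, Δ2=-2, Δ3=1
row 1: diag=4, rhs=0; c'=1/4, d'=0
row 2: denom=8−1·1/4=31/4; d'=(-30−1·0)/(31/4)=-120/31
row 3: denom=12−3·12/31=336/31; d'=(18−3·-120/31)/(336/31)=153/56
back: M3=153/56
back: M2=-120/31−12/31·153/56=-69/14
back: M1=0−1/4·-69/14=69/56
M: M0=0, M1=69/56, M2=-69/14, M3=153/56, M4=0
seg 0: a=-5, c=M0/2=0, d=(M1−M0)/(6·1)=23/112, b=Δ0−h0·(2M0+M1)/6=313/112
seg 1: a=-2, c=M1/2=69/112, d=(M2−M1)/(6·1)=-115/112, b=Δ1−h1·(2M1+M2)/6=191/56
seg 2: a=1, c=M2/2=-69/28, d=(M3−M2)/(6·3)=143/336, b=Δ2−h2·(2M2+M3)/6=25/16
seg 3: a=-5, c=M3/2=153/112, d=(M4−M3)/(6·3)=-17/112, b=Δ3−h3·(2M3+M4)/6=-97/56
t_q=1/2 → seg 0, τ=1/2; S=-5+313/112·τ+0·τ²+23/112·τ³=-3205/896

  seg 0: a=-5 b=313/112 c=0 d=23/112
  seg 1: a=-2 b=191/56 c=69/112 d=-115/112
  seg 2: a=1 b=25/16 c=-69/28 d=143/336
  seg 3: a=-5 b=-97/56 c=153/112 d=-17/112
S(1/2) = -3205/896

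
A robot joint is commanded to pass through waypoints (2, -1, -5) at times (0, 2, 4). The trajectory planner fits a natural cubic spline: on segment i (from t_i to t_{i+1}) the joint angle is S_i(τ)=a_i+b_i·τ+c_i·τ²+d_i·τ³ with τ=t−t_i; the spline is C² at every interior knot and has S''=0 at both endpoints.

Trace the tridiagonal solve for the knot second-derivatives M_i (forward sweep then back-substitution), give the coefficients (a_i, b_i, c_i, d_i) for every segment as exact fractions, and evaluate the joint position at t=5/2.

Δ: Δ0=-3/2, Δ1=-2
row 1: diag=8, rhs=-3; c'=1/4, d'=-3/8
back: M1=-3/8
M: M0=0, M1=-3/8, M2=0
seg 0: a=2, c=M0/2=0, d=(M1−M0)/(6·2)=-1/32, b=Δ0−h0·(2M0+M1)/6=-11/8
seg 1: a=-1, c=M1/2=-3/16, d=(M2−M1)/(6·2)=1/32, b=Δ1−h1·(2M1+M2)/6=-7/4
t_q=5/2 → seg 1, τ=1/2; S=-1+-7/4·τ+-3/16·τ²+1/32·τ³=-491/256

  seg 0: a=2 b=-11/8 c=0 d=-1/32
  seg 1: a=-1 b=-7/4 c=-3/16 d=1/32
S(5/2) = -491/256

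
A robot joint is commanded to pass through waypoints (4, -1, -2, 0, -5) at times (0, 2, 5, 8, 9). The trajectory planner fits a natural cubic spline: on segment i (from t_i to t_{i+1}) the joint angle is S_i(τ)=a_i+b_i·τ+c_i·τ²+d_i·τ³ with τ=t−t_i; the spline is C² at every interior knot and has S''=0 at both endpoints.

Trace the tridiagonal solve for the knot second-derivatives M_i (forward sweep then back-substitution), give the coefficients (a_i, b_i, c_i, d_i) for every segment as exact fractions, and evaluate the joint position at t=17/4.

  seg 0: a=4 b=-1111/399 c=0 d=227/3192
  seg 1: a=-1 b=-1541/798 c=227/532 d=169/4788
  seg 2: a=-2 b=2525/1596 c=99/133 d=-1675/4788
  seg 3: a=0 b=-2711/798 c=-1279/532 d=1279/1596
S(17/4) = -94747/34048

Δ: Δ0=-5/2, Δ1=-1/3, Δ2=2/3, Δ3=-5
row 1: diag=10, rhs=13; c'=3/10, d'=13/10
row 2: denom=12−3·3/10=111/10; d'=(6−3·13/10)/(111/10)=7/37
row 3: denom=8−3·10/37=266/37; d'=(-34−3·7/37)/(266/37)=-1279/266
back: M3=-1279/266
back: M2=7/37−10/37·-1279/266=198/133
back: M1=13/10−3/10·198/133=227/266
M: M0=0, M1=227/266, M2=198/133, M3=-1279/266, M4=0
seg 0: a=4, c=M0/2=0, d=(M1−M0)/(6·2)=227/3192, b=Δ0−h0·(2M0+M1)/6=-1111/399
seg 1: a=-1, c=M1/2=227/532, d=(M2−M1)/(6·3)=169/4788, b=Δ1−h1·(2M1+M2)/6=-1541/798
seg 2: a=-2, c=M2/2=99/133, d=(M3−M2)/(6·3)=-1675/4788, b=Δ2−h2·(2M2+M3)/6=2525/1596
seg 3: a=0, c=M3/2=-1279/532, d=(M4−M3)/(6·1)=1279/1596, b=Δ3−h3·(2M3+M4)/6=-2711/798
t_q=17/4 → seg 1, τ=9/4; S=-1+-1541/798·τ+227/532·τ²+169/4788·τ³=-94747/34048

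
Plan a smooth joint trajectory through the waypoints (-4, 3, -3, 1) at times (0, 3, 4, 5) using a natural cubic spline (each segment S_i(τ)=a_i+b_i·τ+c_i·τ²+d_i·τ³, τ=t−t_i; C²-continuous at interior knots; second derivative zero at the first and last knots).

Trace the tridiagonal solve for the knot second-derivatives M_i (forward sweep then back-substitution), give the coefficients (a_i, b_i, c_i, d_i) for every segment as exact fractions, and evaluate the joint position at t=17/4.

  seg 0: a=-4 b=607/93 c=0 d=-130/279
  seg 1: a=3 b=-563/93 c=-130/31 d=395/93
  seg 2: a=-3 b=-158/93 c=265/31 d=-265/93
S(17/4) = -5823/1984

Δ: Δ0=7/3, Δ1=-6, Δ2=4
row 1: diag=8, rhs=-50; c'=1/8, d'=-25/4
row 2: denom=4−1·1/8=31/8; d'=(60−1·-25/4)/(31/8)=530/31
back: M2=530/31
back: M1=-25/4−1/8·530/31=-260/31
M: M0=0, M1=-260/31, M2=530/31, M3=0
seg 0: a=-4, c=M0/2=0, d=(M1−M0)/(6·3)=-130/279, b=Δ0−h0·(2M0+M1)/6=607/93
seg 1: a=3, c=M1/2=-130/31, d=(M2−M1)/(6·1)=395/93, b=Δ1−h1·(2M1+M2)/6=-563/93
seg 2: a=-3, c=M2/2=265/31, d=(M3−M2)/(6·1)=-265/93, b=Δ2−h2·(2M2+M3)/6=-158/93
t_q=17/4 → seg 2, τ=1/4; S=-3+-158/93·τ+265/31·τ²+-265/93·τ³=-5823/1984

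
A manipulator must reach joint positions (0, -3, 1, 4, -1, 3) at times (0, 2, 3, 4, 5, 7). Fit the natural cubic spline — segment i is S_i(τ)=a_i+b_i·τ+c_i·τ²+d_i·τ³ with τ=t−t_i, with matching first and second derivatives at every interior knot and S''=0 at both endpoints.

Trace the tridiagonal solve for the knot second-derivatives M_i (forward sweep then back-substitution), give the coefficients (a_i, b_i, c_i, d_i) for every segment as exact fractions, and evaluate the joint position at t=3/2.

Δ: Δ0=-3/2, Δ1=4, Δ2=3, Δ3=-5, Δ4=2
row 1: diag=6, rhs=33; c'=1/6, d'=11/2
row 2: denom=4−1·1/6=23/6; d'=(-6−1·11/2)/(23/6)=-3
row 3: denom=4−1·6/23=86/23; d'=(-48−1·-3)/(86/23)=-1035/86
row 4: denom=6−1·23/86=493/86; d'=(42−1·-1035/86)/(493/86)=4647/493
back: M4=4647/493
back: M3=-1035/86−23/86·4647/493=-7176/493
back: M2=-3−6/23·-7176/493=393/493
back: M1=11/2−1/6·393/493=2646/493
M: M0=0, M1=2646/493, M2=393/493, M3=-7176/493, M4=4647/493, M5=0
seg 0: a=0, c=M0/2=0, d=(M1−M0)/(6·2)=441/986, b=Δ0−h0·(2M0+M1)/6=-3243/986
seg 1: a=-3, c=M1/2=1323/493, d=(M2−M1)/(6·1)=-751/986, b=Δ1−h1·(2M1+M2)/6=2049/986
seg 2: a=1, c=M2/2=393/986, d=(M3−M2)/(6·1)=-87/34, b=Δ2−h2·(2M2+M3)/6=2544/493
seg 3: a=4, c=M3/2=-3588/493, d=(M4−M3)/(6·1)=3941/986, b=Δ3−h3·(2M3+M4)/6=-1695/986
seg 4: a=-1, c=M4/2=4647/986, d=(M5−M4)/(6·2)=-1549/1972, b=Δ4−h4·(2M4+M5)/6=-2112/493
t_q=3/2 → seg 0, τ=3/2; S=0+-3243/986·τ+0·τ²+441/986·τ³=-27009/7888

  seg 0: a=0 b=-3243/986 c=0 d=441/986
  seg 1: a=-3 b=2049/986 c=1323/493 d=-751/986
  seg 2: a=1 b=2544/493 c=393/986 d=-87/34
  seg 3: a=4 b=-1695/986 c=-3588/493 d=3941/986
  seg 4: a=-1 b=-2112/493 c=4647/986 d=-1549/1972
S(3/2) = -27009/7888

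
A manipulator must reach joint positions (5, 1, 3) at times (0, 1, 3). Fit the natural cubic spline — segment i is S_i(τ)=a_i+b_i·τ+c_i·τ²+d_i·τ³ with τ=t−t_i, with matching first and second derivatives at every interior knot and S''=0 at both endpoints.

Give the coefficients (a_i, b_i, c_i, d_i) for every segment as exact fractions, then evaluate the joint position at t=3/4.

  seg 0: a=5 b=-29/6 c=0 d=5/6
  seg 1: a=1 b=-7/3 c=5/2 d=-5/12
S(3/4) = 221/128

Δ: Δ0=-4, Δ1=1
row 1: diag=6, rhs=30; c'=1/3, d'=5
back: M1=5
M: M0=0, M1=5, M2=0
seg 0: a=5, c=M0/2=0, d=(M1−M0)/(6·1)=5/6, b=Δ0−h0·(2M0+M1)/6=-29/6
seg 1: a=1, c=M1/2=5/2, d=(M2−M1)/(6·2)=-5/12, b=Δ1−h1·(2M1+M2)/6=-7/3
t_q=3/4 → seg 0, τ=3/4; S=5+-29/6·τ+0·τ²+5/6·τ³=221/128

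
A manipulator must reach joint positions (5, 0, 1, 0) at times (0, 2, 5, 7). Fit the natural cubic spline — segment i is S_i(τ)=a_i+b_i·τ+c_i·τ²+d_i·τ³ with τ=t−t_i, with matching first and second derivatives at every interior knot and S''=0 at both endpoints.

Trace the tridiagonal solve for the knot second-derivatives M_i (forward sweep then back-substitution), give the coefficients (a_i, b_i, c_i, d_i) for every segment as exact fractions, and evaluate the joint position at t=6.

  seg 0: a=5 b=-1735/546 c=0 d=185/1092
  seg 1: a=0 b=-625/546 c=185/182 d=-11/63
  seg 2: a=1 b=131/546 c=-101/182 d=101/1092
S(6) = 283/364

Δ: Δ0=-5/2, Δ1=1/3, Δ2=-1/2
row 1: diag=10, rhs=17; c'=3/10, d'=17/10
row 2: denom=10−3·3/10=91/10; d'=(-5−3·17/10)/(91/10)=-101/91
back: M2=-101/91
back: M1=17/10−3/10·-101/91=185/91
M: M0=0, M1=185/91, M2=-101/91, M3=0
seg 0: a=5, c=M0/2=0, d=(M1−M0)/(6·2)=185/1092, b=Δ0−h0·(2M0+M1)/6=-1735/546
seg 1: a=0, c=M1/2=185/182, d=(M2−M1)/(6·3)=-11/63, b=Δ1−h1·(2M1+M2)/6=-625/546
seg 2: a=1, c=M2/2=-101/182, d=(M3−M2)/(6·2)=101/1092, b=Δ2−h2·(2M2+M3)/6=131/546
t_q=6 → seg 2, τ=1; S=1+131/546·τ+-101/182·τ²+101/1092·τ³=283/364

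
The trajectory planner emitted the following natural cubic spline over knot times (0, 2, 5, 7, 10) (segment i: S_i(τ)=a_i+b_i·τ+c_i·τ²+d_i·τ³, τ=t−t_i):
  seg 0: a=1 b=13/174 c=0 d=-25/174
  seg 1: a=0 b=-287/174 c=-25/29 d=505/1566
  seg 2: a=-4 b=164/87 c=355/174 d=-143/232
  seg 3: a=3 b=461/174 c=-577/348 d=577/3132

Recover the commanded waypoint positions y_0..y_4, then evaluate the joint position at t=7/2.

y_0=1 y_1=0 y_2=-4 y_3=3 y_4=1
S(7/2) = -1543/464

y_0 = S_0(0) = a_0 = 1
y_1 = S_1(0) = a_1 = 0
y_2 = S_2(0) = a_2 = -4
y_3 = S_3(0) = a_3 = 3
y_4 = S_3(3) = 1
t_q=7/2 is in segment 1 (τ=3/2); S_1(τ)=-1543/464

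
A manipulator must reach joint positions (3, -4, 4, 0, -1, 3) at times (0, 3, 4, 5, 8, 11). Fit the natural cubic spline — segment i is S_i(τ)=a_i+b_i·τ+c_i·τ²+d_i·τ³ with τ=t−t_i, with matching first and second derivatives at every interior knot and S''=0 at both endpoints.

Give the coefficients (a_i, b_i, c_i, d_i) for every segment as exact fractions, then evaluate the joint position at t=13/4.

  seg 0: a=3 b=-6578/867 c=0 d=4555/7803
  seg 1: a=-4 b=7087/867 c=4555/867 d=-4706/867
  seg 2: a=4 b=693/289 c=-9563/867 d=4016/867
  seg 3: a=0 b=-4999/867 c=2485/867 d=-305/867
  seg 4: a=-1 b=1676/867 c=-260/867 d=260/7803
S(13/4) = -15841/9248

Δ: Δ0=-7/3, Δ1=8, Δ2=-4, Δ3=-1/3, Δ4=4/3
row 1: diag=8, rhs=62; c'=1/8, d'=31/4
row 2: denom=4−1·1/8=31/8; d'=(-72−1·31/4)/(31/8)=-638/31
row 3: denom=8−1·8/31=240/31; d'=(22−1·-638/31)/(240/31)=11/2
row 4: denom=12−3·31/80=867/80; d'=(10−3·11/2)/(867/80)=-520/867
back: M4=-520/867
back: M3=11/2−31/80·-520/867=4970/867
back: M2=-638/31−8/31·4970/867=-19126/867
back: M1=31/4−1/8·-19126/867=9110/867
M: M0=0, M1=9110/867, M2=-19126/867, M3=4970/867, M4=-520/867, M5=0
seg 0: a=3, c=M0/2=0, d=(M1−M0)/(6·3)=4555/7803, b=Δ0−h0·(2M0+M1)/6=-6578/867
seg 1: a=-4, c=M1/2=4555/867, d=(M2−M1)/(6·1)=-4706/867, b=Δ1−h1·(2M1+M2)/6=7087/867
seg 2: a=4, c=M2/2=-9563/867, d=(M3−M2)/(6·1)=4016/867, b=Δ2−h2·(2M2+M3)/6=693/289
seg 3: a=0, c=M3/2=2485/867, d=(M4−M3)/(6·3)=-305/867, b=Δ3−h3·(2M3+M4)/6=-4999/867
seg 4: a=-1, c=M4/2=-260/867, d=(M5−M4)/(6·3)=260/7803, b=Δ4−h4·(2M4+M5)/6=1676/867
t_q=13/4 → seg 1, τ=1/4; S=-4+7087/867·τ+4555/867·τ²+-4706/867·τ³=-15841/9248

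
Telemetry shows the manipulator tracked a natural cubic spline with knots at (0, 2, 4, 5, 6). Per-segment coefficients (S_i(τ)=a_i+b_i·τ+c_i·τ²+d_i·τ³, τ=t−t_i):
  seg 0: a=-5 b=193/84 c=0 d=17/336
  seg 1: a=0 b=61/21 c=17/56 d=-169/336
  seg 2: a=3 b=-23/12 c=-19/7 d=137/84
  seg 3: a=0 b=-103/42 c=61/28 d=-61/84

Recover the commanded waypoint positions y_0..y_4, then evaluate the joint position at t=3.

y_0=-5 y_1=0 y_2=3 y_3=0 y_4=-1
S(3) = 303/112

y_0 = S_0(0) = a_0 = -5
y_1 = S_1(0) = a_1 = 0
y_2 = S_2(0) = a_2 = 3
y_3 = S_3(0) = a_3 = 0
y_4 = S_3(1) = -1
t_q=3 is in segment 1 (τ=1); S_1(τ)=303/112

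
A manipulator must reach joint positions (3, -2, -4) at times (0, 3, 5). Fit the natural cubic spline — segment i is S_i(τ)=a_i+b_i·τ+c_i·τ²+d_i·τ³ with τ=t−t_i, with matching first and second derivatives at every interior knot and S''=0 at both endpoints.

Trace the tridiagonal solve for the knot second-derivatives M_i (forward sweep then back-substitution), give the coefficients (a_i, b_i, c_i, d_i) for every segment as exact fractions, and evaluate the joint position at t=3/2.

Δ: Δ0=-5/3, Δ1=-1
row 1: diag=10, rhs=4; c'=1/5, d'=2/5
back: M1=2/5
M: M0=0, M1=2/5, M2=0
seg 0: a=3, c=M0/2=0, d=(M1−M0)/(6·3)=1/45, b=Δ0−h0·(2M0+M1)/6=-28/15
seg 1: a=-2, c=M1/2=1/5, d=(M2−M1)/(6·2)=-1/30, b=Δ1−h1·(2M1+M2)/6=-19/15
t_q=3/2 → seg 0, τ=3/2; S=3+-28/15·τ+0·τ²+1/45·τ³=11/40

  seg 0: a=3 b=-28/15 c=0 d=1/45
  seg 1: a=-2 b=-19/15 c=1/5 d=-1/30
S(3/2) = 11/40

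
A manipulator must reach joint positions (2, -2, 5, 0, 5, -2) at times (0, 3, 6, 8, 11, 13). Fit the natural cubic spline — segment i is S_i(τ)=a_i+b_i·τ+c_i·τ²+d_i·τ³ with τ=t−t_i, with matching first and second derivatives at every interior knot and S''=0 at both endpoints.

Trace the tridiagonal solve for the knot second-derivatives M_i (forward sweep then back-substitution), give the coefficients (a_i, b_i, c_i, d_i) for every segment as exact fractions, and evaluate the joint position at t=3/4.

  seg 0: a=2 b=-18257/6414 c=0 d=3235/19242
  seg 1: a=-2 b=5429/3207 c=3235/2138 d=-25007/57726
  seg 2: a=5 b=-5933/6414 c=-7651/3207 d=3417/4276
  seg 3: a=0 b=-5635/6414 c=15451/6414 d=-15014/28863
  seg 4: a=5 b=-3013/6414 c=-4859/2138 d=4859/12828
S(3/4) = -8743/136832

Δ: Δ0=-4/3, Δ1=7/3, Δ2=-5/2, Δ3=5/3, Δ4=-7/2
row 1: diag=12, rhs=22; c'=1/4, d'=11/6
row 2: denom=10−3·1/4=37/4; d'=(-29−3·11/6)/(37/4)=-138/37
row 3: denom=10−2·8/37=354/37; d'=(25−2·-138/37)/(354/37)=1201/354
row 4: denom=10−3·37/118=1069/118; d'=(-31−3·1201/354)/(1069/118)=-4859/1069
back: M4=-4859/1069
back: M3=1201/354−37/118·-4859/1069=15451/3207
back: M2=-138/37−8/37·15451/3207=-15302/3207
back: M1=11/6−1/4·-15302/3207=3235/1069
M: M0=0, M1=3235/1069, M2=-15302/3207, M3=15451/3207, M4=-4859/1069, M5=0
seg 0: a=2, c=M0/2=0, d=(M1−M0)/(6·3)=3235/19242, b=Δ0−h0·(2M0+M1)/6=-18257/6414
seg 1: a=-2, c=M1/2=3235/2138, d=(M2−M1)/(6·3)=-25007/57726, b=Δ1−h1·(2M1+M2)/6=5429/3207
seg 2: a=5, c=M2/2=-7651/3207, d=(M3−M2)/(6·2)=3417/4276, b=Δ2−h2·(2M2+M3)/6=-5933/6414
seg 3: a=0, c=M3/2=15451/6414, d=(M4−M3)/(6·3)=-15014/28863, b=Δ3−h3·(2M3+M4)/6=-5635/6414
seg 4: a=5, c=M4/2=-4859/2138, d=(M5−M4)/(6·2)=4859/12828, b=Δ4−h4·(2M4+M5)/6=-3013/6414
t_q=3/4 → seg 0, τ=3/4; S=2+-18257/6414·τ+0·τ²+3235/19242·τ³=-8743/136832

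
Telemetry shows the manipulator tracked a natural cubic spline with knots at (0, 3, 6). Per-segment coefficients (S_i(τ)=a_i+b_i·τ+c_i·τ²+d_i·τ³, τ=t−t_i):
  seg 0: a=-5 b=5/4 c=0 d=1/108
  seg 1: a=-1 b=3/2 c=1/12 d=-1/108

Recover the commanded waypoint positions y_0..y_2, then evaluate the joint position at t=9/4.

y_0=-5 y_1=-1 y_2=4
S(9/4) = -533/256

y_0 = S_0(0) = a_0 = -5
y_1 = S_1(0) = a_1 = -1
y_2 = S_1(3) = 4
t_q=9/4 is in segment 0 (τ=9/4); S_0(τ)=-533/256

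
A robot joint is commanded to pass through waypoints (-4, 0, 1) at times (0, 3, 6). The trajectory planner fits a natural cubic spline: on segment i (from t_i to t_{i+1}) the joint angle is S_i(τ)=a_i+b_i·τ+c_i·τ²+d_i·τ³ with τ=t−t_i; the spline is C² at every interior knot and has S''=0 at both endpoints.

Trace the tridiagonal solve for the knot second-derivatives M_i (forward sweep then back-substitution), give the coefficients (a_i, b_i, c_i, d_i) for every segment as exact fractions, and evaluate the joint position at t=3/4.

  seg 0: a=-4 b=19/12 c=0 d=-1/36
  seg 1: a=0 b=5/6 c=-1/4 d=1/36
S(3/4) = -723/256

Δ: Δ0=4/3, Δ1=1/3
row 1: diag=12, rhs=-6; c'=1/4, d'=-1/2
back: M1=-1/2
M: M0=0, M1=-1/2, M2=0
seg 0: a=-4, c=M0/2=0, d=(M1−M0)/(6·3)=-1/36, b=Δ0−h0·(2M0+M1)/6=19/12
seg 1: a=0, c=M1/2=-1/4, d=(M2−M1)/(6·3)=1/36, b=Δ1−h1·(2M1+M2)/6=5/6
t_q=3/4 → seg 0, τ=3/4; S=-4+19/12·τ+0·τ²+-1/36·τ³=-723/256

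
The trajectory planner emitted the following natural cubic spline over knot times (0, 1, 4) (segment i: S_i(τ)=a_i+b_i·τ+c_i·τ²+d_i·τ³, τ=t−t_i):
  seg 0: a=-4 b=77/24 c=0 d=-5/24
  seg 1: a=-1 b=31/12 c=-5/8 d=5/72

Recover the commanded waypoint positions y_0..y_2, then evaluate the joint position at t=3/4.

y_0=-4 y_1=-1 y_2=3
S(3/4) = -861/512

y_0 = S_0(0) = a_0 = -4
y_1 = S_1(0) = a_1 = -1
y_2 = S_1(3) = 3
t_q=3/4 is in segment 0 (τ=3/4); S_0(τ)=-861/512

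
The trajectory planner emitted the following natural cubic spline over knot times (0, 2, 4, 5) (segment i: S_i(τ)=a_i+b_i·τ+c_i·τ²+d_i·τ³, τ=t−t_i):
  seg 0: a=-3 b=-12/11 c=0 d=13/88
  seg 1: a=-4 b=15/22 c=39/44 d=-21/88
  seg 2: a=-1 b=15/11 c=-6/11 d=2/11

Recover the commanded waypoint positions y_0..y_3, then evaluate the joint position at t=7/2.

y_0 = S_0(0) = a_0 = -3
y_1 = S_1(0) = a_1 = -4
y_2 = S_2(0) = a_2 = -1
y_3 = S_2(1) = 0
t_q=7/2 is in segment 1 (τ=3/2); S_1(τ)=-1259/704

y_0=-3 y_1=-4 y_2=-1 y_3=0
S(7/2) = -1259/704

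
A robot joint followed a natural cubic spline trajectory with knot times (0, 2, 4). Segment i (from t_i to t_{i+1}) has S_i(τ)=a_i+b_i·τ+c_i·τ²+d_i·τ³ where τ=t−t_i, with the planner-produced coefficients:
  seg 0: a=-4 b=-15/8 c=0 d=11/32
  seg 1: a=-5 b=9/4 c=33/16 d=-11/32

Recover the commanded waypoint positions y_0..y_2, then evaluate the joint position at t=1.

y_0=-4 y_1=-5 y_2=5
S(1) = -177/32

y_0 = S_0(0) = a_0 = -4
y_1 = S_1(0) = a_1 = -5
y_2 = S_1(2) = 5
t_q=1 is in segment 0 (τ=1); S_0(τ)=-177/32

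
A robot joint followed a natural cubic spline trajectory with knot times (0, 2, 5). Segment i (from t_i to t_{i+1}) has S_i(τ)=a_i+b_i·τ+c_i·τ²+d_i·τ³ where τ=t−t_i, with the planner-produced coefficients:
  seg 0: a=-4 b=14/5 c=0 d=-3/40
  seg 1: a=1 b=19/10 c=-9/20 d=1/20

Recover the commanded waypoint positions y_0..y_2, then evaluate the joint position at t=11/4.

y_0 = S_0(0) = a_0 = -4
y_1 = S_1(0) = a_1 = 1
y_2 = S_1(3) = 4
t_q=11/4 is in segment 1 (τ=3/4); S_1(τ)=2807/1280

y_0=-4 y_1=1 y_2=4
S(11/4) = 2807/1280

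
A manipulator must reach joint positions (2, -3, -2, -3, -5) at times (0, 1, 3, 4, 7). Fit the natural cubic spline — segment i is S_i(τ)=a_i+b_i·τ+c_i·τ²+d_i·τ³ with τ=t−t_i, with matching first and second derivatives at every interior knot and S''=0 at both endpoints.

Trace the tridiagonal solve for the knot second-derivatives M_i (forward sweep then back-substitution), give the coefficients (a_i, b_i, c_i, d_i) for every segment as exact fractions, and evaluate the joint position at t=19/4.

Δ: Δ0=-5, Δ1=1/2, Δ2=-1, Δ3=-2/3
row 1: diag=6, rhs=33; c'=1/3, d'=11/2
row 2: denom=6−2·1/3=16/3; d'=(-9−2·11/2)/(16/3)=-15/4
row 3: denom=8−1·3/16=125/16; d'=(2−1·-15/4)/(125/16)=92/125
back: M3=92/125
back: M2=-15/4−3/16·92/125=-486/125
back: M1=11/2−1/3·-486/125=1699/250
M: M0=0, M1=1699/250, M2=-486/125, M3=92/125, M4=0
seg 0: a=2, c=M0/2=0, d=(M1−M0)/(6·1)=1699/1500, b=Δ0−h0·(2M0+M1)/6=-9199/1500
seg 1: a=-3, c=M1/2=1699/500, d=(M2−M1)/(6·2)=-2671/3000, b=Δ1−h1·(2M1+M2)/6=-2051/750
seg 2: a=-2, c=M2/2=-243/125, d=(M3−M2)/(6·1)=289/375, b=Δ2−h2·(2M2+M3)/6=13/75
seg 3: a=-3, c=M3/2=46/125, d=(M4−M3)/(6·3)=-46/1125, b=Δ3−h3·(2M3+M4)/6=-526/375
t_q=19/4 → seg 3, τ=3/4; S=-3+-526/375·τ+46/125·τ²+-46/1125·τ³=-15449/4000

  seg 0: a=2 b=-9199/1500 c=0 d=1699/1500
  seg 1: a=-3 b=-2051/750 c=1699/500 d=-2671/3000
  seg 2: a=-2 b=13/75 c=-243/125 d=289/375
  seg 3: a=-3 b=-526/375 c=46/125 d=-46/1125
S(19/4) = -15449/4000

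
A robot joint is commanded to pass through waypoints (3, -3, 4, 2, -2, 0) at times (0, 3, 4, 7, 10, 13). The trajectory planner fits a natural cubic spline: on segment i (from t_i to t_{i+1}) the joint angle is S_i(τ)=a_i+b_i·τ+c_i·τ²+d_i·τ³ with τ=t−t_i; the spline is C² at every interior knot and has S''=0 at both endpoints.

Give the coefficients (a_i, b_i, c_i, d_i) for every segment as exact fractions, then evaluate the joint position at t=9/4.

  seg 0: a=3 b=-4945/849 c=0 d=3247/7641
  seg 1: a=-3 b=4796/849 c=3247/849 d=-700/283
  seg 2: a=4 b=4990/849 c=-3053/849 d=1201/2547
  seg 3: a=2 b=-2519/849 c=550/849 d=-263/7641
  seg 4: a=-2 b=-8/849 c=287/849 d=-287/7641
S(9/4) = -95355/18112

Δ: Δ0=-2, Δ1=7, Δ2=-2/3, Δ3=-4/3, Δ4=2/3
row 1: diag=8, rhs=54; c'=1/8, d'=27/4
row 2: denom=8−1·1/8=63/8; d'=(-46−1·27/4)/(63/8)=-422/63
row 3: denom=12−3·8/21=76/7; d'=(-4−3·-422/63)/(76/7)=169/114
row 4: denom=12−3·21/76=849/76; d'=(12−3·169/114)/(849/76)=574/849
back: M4=574/849
back: M3=169/114−21/76·574/849=1100/849
back: M2=-422/63−8/21·1100/849=-6106/849
back: M1=27/4−1/8·-6106/849=6494/849
M: M0=0, M1=6494/849, M2=-6106/849, M3=1100/849, M4=574/849, M5=0
seg 0: a=3, c=M0/2=0, d=(M1−M0)/(6·3)=3247/7641, b=Δ0−h0·(2M0+M1)/6=-4945/849
seg 1: a=-3, c=M1/2=3247/849, d=(M2−M1)/(6·1)=-700/283, b=Δ1−h1·(2M1+M2)/6=4796/849
seg 2: a=4, c=M2/2=-3053/849, d=(M3−M2)/(6·3)=1201/2547, b=Δ2−h2·(2M2+M3)/6=4990/849
seg 3: a=2, c=M3/2=550/849, d=(M4−M3)/(6·3)=-263/7641, b=Δ3−h3·(2M3+M4)/6=-2519/849
seg 4: a=-2, c=M4/2=287/849, d=(M5−M4)/(6·3)=-287/7641, b=Δ4−h4·(2M4+M5)/6=-8/849
t_q=9/4 → seg 0, τ=9/4; S=3+-4945/849·τ+0·τ²+3247/7641·τ³=-95355/18112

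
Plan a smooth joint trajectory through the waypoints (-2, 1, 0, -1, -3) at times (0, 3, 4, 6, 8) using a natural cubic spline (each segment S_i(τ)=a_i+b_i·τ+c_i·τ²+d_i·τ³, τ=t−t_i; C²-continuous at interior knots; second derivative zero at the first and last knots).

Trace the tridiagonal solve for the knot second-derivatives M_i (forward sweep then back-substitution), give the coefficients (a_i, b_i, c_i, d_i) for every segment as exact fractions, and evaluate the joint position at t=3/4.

  seg 0: a=-2 b=623/344 c=0 d=-31/344
  seg 1: a=1 b=-107/172 c=-279/344 d=149/344
  seg 2: a=0 b=-325/344 c=21/43 d=-183/1376
  seg 3: a=-1 b=-101/172 c=-213/688 d=71/1376
S(3/4) = -14965/22016

Δ: Δ0=1, Δ1=-1, Δ2=-1/2, Δ3=-1
row 1: diag=8, rhs=-12; c'=1/8, d'=-3/2
row 2: denom=6−1·1/8=47/8; d'=(3−1·-3/2)/(47/8)=36/47
row 3: denom=8−2·16/47=344/47; d'=(-3−2·36/47)/(344/47)=-213/344
back: M3=-213/344
back: M2=36/47−16/47·-213/344=42/43
back: M1=-3/2−1/8·42/43=-279/172
M: M0=0, M1=-279/172, M2=42/43, M3=-213/344, M4=0
seg 0: a=-2, c=M0/2=0, d=(M1−M0)/(6·3)=-31/344, b=Δ0−h0·(2M0+M1)/6=623/344
seg 1: a=1, c=M1/2=-279/344, d=(M2−M1)/(6·1)=149/344, b=Δ1−h1·(2M1+M2)/6=-107/172
seg 2: a=0, c=M2/2=21/43, d=(M3−M2)/(6·2)=-183/1376, b=Δ2−h2·(2M2+M3)/6=-325/344
seg 3: a=-1, c=M3/2=-213/688, d=(M4−M3)/(6·2)=71/1376, b=Δ3−h3·(2M3+M4)/6=-101/172
t_q=3/4 → seg 0, τ=3/4; S=-2+623/344·τ+0·τ²+-31/344·τ³=-14965/22016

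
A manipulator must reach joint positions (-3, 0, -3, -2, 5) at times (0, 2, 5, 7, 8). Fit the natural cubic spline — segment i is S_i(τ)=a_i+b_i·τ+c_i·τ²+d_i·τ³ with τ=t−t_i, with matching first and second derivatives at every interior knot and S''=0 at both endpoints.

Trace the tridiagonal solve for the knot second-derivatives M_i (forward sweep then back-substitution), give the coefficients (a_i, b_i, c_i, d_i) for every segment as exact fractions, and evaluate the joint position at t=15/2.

Δ: Δ0=3/2, Δ1=-1, Δ2=1/2, Δ3=7
row 1: diag=10, rhs=-15; c'=3/10, d'=-3/2
row 2: denom=10−3·3/10=91/10; d'=(9−3·-3/2)/(91/10)=135/91
row 3: denom=6−2·20/91=506/91; d'=(39−2·135/91)/(506/91)=3279/506
back: M3=3279/506
back: M2=135/91−20/91·3279/506=15/253
back: M1=-3/2−3/10·15/253=-384/253
M: M0=0, M1=-384/253, M2=15/253, M3=3279/506, M4=0
seg 0: a=-3, c=M0/2=0, d=(M1−M0)/(6·2)=-32/253, b=Δ0−h0·(2M0+M1)/6=1015/506
seg 1: a=0, c=M1/2=-192/253, d=(M2−M1)/(6·3)=133/1518, b=Δ1−h1·(2M1+M2)/6=247/506
seg 2: a=-3, c=M2/2=15/506, d=(M3−M2)/(6·2)=1083/2024, b=Δ2−h2·(2M2+M3)/6=-430/253
seg 3: a=-2, c=M3/2=3279/1012, d=(M4−M3)/(6·1)=-1093/1012, b=Δ3−h3·(2M3+M4)/6=2449/506
t_q=15/2 → seg 3, τ=1/2; S=-2+2449/506·τ+3279/1012·τ²+-1093/1012·τ³=8865/8096

  seg 0: a=-3 b=1015/506 c=0 d=-32/253
  seg 1: a=0 b=247/506 c=-192/253 d=133/1518
  seg 2: a=-3 b=-430/253 c=15/506 d=1083/2024
  seg 3: a=-2 b=2449/506 c=3279/1012 d=-1093/1012
S(15/2) = 8865/8096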